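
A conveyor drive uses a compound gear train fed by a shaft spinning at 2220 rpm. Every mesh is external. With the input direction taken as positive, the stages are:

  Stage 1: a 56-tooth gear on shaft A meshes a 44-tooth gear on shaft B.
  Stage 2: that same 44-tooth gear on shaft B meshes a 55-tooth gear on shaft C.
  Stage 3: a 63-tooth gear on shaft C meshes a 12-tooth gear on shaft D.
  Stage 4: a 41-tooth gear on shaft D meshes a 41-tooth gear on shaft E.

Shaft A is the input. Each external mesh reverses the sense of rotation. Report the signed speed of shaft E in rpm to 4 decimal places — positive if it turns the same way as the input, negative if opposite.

Stage 1 [56T→44T]: ω = 2220.0000×56/44 = 2825.4545 rpm, dir flips to −; running = −2825.4545
Stage 2 [44T→55T]: ω = 2825.4545×44/55 = 2260.3636 rpm, dir flips to +; running = +2260.3636
Stage 3 [63T→12T]: ω = 2260.3636×63/12 = 11866.9091 rpm, dir flips to −; running = −11866.9091
Stage 4 [41T→41T]: ω = 11866.9091×41/41 = 11866.9091 rpm, dir flips to +; running = +11866.9091

+11866.9091 rpm (same as input, |ω| = 11866.9091 rpm)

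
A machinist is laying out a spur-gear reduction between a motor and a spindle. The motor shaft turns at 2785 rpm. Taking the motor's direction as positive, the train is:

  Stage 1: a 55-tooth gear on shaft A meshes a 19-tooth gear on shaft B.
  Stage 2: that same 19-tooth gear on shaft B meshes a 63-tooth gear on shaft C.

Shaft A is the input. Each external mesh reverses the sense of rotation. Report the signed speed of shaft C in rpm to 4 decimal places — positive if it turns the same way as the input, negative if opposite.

Stage 1 [55T→19T]: ω = 2785.0000×55/19 = 8061.8421 rpm, dir flips to −; running = −8061.8421
Stage 2 [19T→63T]: ω = 8061.8421×19/63 = 2431.3492 rpm, dir flips to +; running = +2431.3492

+2431.3492 rpm (same as input, |ω| = 2431.3492 rpm)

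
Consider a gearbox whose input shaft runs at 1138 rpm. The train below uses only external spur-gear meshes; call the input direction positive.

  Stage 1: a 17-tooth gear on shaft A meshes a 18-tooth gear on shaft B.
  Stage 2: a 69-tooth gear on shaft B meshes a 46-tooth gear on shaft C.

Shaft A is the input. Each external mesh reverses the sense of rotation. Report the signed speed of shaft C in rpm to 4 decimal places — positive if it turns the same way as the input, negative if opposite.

+1612.1667 rpm (same as input, |ω| = 1612.1667 rpm)

Stage 1 [17T→18T]: ω = 1138.0000×17/18 = 1074.7778 rpm, dir flips to −; running = −1074.7778
Stage 2 [69T→46T]: ω = 1074.7778×69/46 = 1612.1667 rpm, dir flips to +; running = +1612.1667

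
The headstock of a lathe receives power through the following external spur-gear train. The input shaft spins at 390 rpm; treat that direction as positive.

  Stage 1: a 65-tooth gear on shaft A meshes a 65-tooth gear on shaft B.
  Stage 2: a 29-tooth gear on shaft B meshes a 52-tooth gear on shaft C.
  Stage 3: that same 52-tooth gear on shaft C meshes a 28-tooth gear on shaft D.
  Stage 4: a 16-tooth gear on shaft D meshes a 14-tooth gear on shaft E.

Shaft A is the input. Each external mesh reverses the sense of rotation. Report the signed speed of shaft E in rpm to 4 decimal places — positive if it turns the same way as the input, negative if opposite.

+461.6327 rpm (same as input, |ω| = 461.6327 rpm)

Stage 1 [65T→65T]: ω = 390.0000×65/65 = 390.0000 rpm, dir flips to −; running = −390.0000
Stage 2 [29T→52T]: ω = 390.0000×29/52 = 217.5000 rpm, dir flips to +; running = +217.5000
Stage 3 [52T→28T]: ω = 217.5000×52/28 = 403.9286 rpm, dir flips to −; running = −403.9286
Stage 4 [16T→14T]: ω = 403.9286×16/14 = 461.6327 rpm, dir flips to +; running = +461.6327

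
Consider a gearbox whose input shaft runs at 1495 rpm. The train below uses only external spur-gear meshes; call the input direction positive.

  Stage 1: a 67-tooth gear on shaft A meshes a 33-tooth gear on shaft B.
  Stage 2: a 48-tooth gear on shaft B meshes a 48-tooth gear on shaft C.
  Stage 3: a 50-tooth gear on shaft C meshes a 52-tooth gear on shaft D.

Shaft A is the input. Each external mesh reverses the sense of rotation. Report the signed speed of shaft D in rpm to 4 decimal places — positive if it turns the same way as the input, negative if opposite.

Stage 1 [67T→33T]: ω = 1495.0000×67/33 = 3035.3030 rpm, dir flips to −; running = −3035.3030
Stage 2 [48T→48T]: ω = 3035.3030×48/48 = 3035.3030 rpm, dir flips to +; running = +3035.3030
Stage 3 [50T→52T]: ω = 3035.3030×50/52 = 2918.5606 rpm, dir flips to −; running = −2918.5606

-2918.5606 rpm (opposite to input, |ω| = 2918.5606 rpm)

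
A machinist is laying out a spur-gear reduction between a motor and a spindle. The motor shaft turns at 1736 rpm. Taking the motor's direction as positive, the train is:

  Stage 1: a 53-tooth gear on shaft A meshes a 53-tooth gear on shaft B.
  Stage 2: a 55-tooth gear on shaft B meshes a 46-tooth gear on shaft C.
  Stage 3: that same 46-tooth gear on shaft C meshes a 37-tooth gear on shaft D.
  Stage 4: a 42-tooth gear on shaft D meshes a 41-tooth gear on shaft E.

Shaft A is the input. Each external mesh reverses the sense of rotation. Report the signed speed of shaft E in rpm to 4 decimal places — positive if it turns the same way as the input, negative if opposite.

Stage 1 [53T→53T]: ω = 1736.0000×53/53 = 1736.0000 rpm, dir flips to −; running = −1736.0000
Stage 2 [55T→46T]: ω = 1736.0000×55/46 = 2075.6522 rpm, dir flips to +; running = +2075.6522
Stage 3 [46T→37T]: ω = 2075.6522×46/37 = 2580.5405 rpm, dir flips to −; running = −2580.5405
Stage 4 [42T→41T]: ω = 2580.5405×42/41 = 2643.4806 rpm, dir flips to +; running = +2643.4806

+2643.4806 rpm (same as input, |ω| = 2643.4806 rpm)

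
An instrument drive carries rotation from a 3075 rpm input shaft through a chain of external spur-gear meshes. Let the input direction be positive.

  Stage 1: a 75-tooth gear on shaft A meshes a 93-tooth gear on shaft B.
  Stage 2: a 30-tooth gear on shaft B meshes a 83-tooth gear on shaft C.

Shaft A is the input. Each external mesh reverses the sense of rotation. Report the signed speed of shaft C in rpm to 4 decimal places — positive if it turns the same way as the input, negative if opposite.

+896.3272 rpm (same as input, |ω| = 896.3272 rpm)

Stage 1 [75T→93T]: ω = 3075.0000×75/93 = 2479.8387 rpm, dir flips to −; running = −2479.8387
Stage 2 [30T→83T]: ω = 2479.8387×30/83 = 896.3272 rpm, dir flips to +; running = +896.3272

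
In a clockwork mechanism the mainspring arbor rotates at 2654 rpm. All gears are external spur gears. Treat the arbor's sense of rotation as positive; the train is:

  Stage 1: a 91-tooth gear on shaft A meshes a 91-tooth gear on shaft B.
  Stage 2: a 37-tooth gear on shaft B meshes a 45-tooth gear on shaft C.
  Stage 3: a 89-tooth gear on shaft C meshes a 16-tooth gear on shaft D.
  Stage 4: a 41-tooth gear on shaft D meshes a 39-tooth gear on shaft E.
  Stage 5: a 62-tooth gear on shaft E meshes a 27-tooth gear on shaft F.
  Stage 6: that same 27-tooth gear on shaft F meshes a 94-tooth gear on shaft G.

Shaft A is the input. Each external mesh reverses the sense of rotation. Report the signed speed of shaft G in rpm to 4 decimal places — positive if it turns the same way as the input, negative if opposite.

Stage 1 [91T→91T]: ω = 2654.0000×91/91 = 2654.0000 rpm, dir flips to −; running = −2654.0000
Stage 2 [37T→45T]: ω = 2654.0000×37/45 = 2182.1778 rpm, dir flips to +; running = +2182.1778
Stage 3 [89T→16T]: ω = 2182.1778×89/16 = 12138.3639 rpm, dir flips to −; running = −12138.3639
Stage 4 [41T→39T]: ω = 12138.3639×41/39 = 12760.8441 rpm, dir flips to +; running = +12760.8441
Stage 5 [62T→27T]: ω = 12760.8441×62/27 = 29302.6790 rpm, dir flips to −; running = −29302.6790
Stage 6 [27T→94T]: ω = 29302.6790×27/94 = 8416.7270 rpm, dir flips to +; running = +8416.7270

+8416.7270 rpm (same as input, |ω| = 8416.7270 rpm)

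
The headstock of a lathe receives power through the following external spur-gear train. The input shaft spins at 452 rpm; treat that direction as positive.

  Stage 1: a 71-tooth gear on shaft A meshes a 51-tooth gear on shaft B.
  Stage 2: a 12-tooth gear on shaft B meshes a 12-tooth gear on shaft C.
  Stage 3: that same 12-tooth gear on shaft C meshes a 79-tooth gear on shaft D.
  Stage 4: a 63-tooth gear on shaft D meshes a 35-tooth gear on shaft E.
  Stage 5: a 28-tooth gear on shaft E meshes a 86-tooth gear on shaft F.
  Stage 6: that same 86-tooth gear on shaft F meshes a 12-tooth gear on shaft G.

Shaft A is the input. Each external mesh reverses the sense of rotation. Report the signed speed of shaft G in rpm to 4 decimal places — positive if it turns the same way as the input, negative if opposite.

+401.4487 rpm (same as input, |ω| = 401.4487 rpm)

Stage 1 [71T→51T]: ω = 452.0000×71/51 = 629.2549 rpm, dir flips to −; running = −629.2549
Stage 2 [12T→12T]: ω = 629.2549×12/12 = 629.2549 rpm, dir flips to +; running = +629.2549
Stage 3 [12T→79T]: ω = 629.2549×12/79 = 95.5830 rpm, dir flips to −; running = −95.5830
Stage 4 [63T→35T]: ω = 95.5830×63/35 = 172.0494 rpm, dir flips to +; running = +172.0494
Stage 5 [28T→86T]: ω = 172.0494×28/86 = 56.0161 rpm, dir flips to −; running = −56.0161
Stage 6 [86T→12T]: ω = 56.0161×86/12 = 401.4487 rpm, dir flips to +; running = +401.4487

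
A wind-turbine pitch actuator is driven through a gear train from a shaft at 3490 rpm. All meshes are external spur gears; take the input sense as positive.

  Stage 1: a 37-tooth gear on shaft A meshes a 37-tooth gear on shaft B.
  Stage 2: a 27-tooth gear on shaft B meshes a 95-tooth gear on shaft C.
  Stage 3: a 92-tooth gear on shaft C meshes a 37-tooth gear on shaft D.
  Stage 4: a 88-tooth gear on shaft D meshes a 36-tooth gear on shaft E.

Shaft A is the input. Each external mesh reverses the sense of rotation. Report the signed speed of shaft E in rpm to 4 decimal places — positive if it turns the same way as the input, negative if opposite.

Stage 1 [37T→37T]: ω = 3490.0000×37/37 = 3490.0000 rpm, dir flips to −; running = −3490.0000
Stage 2 [27T→95T]: ω = 3490.0000×27/95 = 991.8947 rpm, dir flips to +; running = +991.8947
Stage 3 [92T→37T]: ω = 991.8947×92/37 = 2466.3329 rpm, dir flips to −; running = −2466.3329
Stage 4 [88T→36T]: ω = 2466.3329×88/36 = 6028.8137 rpm, dir flips to +; running = +6028.8137

+6028.8137 rpm (same as input, |ω| = 6028.8137 rpm)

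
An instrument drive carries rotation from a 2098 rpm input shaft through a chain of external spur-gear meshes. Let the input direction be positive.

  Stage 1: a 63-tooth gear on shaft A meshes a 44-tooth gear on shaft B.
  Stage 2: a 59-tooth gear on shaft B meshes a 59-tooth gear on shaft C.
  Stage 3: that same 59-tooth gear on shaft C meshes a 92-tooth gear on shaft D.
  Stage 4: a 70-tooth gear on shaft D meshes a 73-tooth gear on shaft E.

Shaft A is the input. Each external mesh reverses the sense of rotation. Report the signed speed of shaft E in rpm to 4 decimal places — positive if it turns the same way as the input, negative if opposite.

+1847.2800 rpm (same as input, |ω| = 1847.2800 rpm)

Stage 1 [63T→44T]: ω = 2098.0000×63/44 = 3003.9545 rpm, dir flips to −; running = −3003.9545
Stage 2 [59T→59T]: ω = 3003.9545×59/59 = 3003.9545 rpm, dir flips to +; running = +3003.9545
Stage 3 [59T→92T]: ω = 3003.9545×59/92 = 1926.4491 rpm, dir flips to −; running = −1926.4491
Stage 4 [70T→73T]: ω = 1926.4491×70/73 = 1847.2800 rpm, dir flips to +; running = +1847.2800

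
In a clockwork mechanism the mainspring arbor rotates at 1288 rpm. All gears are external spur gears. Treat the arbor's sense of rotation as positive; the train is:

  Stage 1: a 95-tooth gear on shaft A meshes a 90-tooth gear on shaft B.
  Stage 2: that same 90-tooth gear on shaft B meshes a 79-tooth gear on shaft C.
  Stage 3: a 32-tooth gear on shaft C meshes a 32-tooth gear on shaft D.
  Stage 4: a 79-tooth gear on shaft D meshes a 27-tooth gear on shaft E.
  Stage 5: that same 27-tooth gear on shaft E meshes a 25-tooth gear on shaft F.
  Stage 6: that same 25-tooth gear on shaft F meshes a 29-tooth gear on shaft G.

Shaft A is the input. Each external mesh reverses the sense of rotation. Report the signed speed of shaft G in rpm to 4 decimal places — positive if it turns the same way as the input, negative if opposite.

+4219.3103 rpm (same as input, |ω| = 4219.3103 rpm)

Stage 1 [95T→90T]: ω = 1288.0000×95/90 = 1359.5556 rpm, dir flips to −; running = −1359.5556
Stage 2 [90T→79T]: ω = 1359.5556×90/79 = 1548.8608 rpm, dir flips to +; running = +1548.8608
Stage 3 [32T→32T]: ω = 1548.8608×32/32 = 1548.8608 rpm, dir flips to −; running = −1548.8608
Stage 4 [79T→27T]: ω = 1548.8608×79/27 = 4531.8519 rpm, dir flips to +; running = +4531.8519
Stage 5 [27T→25T]: ω = 4531.8519×27/25 = 4894.4000 rpm, dir flips to −; running = −4894.4000
Stage 6 [25T→29T]: ω = 4894.4000×25/29 = 4219.3103 rpm, dir flips to +; running = +4219.3103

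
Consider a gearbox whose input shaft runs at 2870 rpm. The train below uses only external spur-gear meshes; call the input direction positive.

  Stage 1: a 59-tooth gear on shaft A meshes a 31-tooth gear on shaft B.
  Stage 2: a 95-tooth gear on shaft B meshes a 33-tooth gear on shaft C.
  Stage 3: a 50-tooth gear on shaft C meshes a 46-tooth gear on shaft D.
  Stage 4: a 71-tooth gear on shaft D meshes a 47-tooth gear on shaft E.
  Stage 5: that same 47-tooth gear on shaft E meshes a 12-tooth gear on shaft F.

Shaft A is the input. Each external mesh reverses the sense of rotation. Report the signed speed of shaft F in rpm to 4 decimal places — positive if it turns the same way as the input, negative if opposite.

Stage 1 [59T→31T]: ω = 2870.0000×59/31 = 5462.2581 rpm, dir flips to −; running = −5462.2581
Stage 2 [95T→33T]: ω = 5462.2581×95/33 = 15724.6823 rpm, dir flips to +; running = +15724.6823
Stage 3 [50T→46T]: ω = 15724.6823×50/46 = 17092.0460 rpm, dir flips to −; running = −17092.0460
Stage 4 [71T→47T]: ω = 17092.0460×71/47 = 25819.8993 rpm, dir flips to +; running = +25819.8993
Stage 5 [47T→12T]: ω = 25819.8993×47/12 = 101127.9387 rpm, dir flips to −; running = −101127.9387

-101127.9387 rpm (opposite to input, |ω| = 101127.9387 rpm)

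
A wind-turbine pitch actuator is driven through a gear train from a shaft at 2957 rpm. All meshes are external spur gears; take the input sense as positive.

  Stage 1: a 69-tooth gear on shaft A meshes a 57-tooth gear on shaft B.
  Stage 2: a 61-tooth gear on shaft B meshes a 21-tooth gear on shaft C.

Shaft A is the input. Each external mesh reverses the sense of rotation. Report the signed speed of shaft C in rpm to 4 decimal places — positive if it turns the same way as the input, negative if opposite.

Stage 1 [69T→57T]: ω = 2957.0000×69/57 = 3579.5263 rpm, dir flips to −; running = −3579.5263
Stage 2 [61T→21T]: ω = 3579.5263×61/21 = 10397.6717 rpm, dir flips to +; running = +10397.6717

+10397.6717 rpm (same as input, |ω| = 10397.6717 rpm)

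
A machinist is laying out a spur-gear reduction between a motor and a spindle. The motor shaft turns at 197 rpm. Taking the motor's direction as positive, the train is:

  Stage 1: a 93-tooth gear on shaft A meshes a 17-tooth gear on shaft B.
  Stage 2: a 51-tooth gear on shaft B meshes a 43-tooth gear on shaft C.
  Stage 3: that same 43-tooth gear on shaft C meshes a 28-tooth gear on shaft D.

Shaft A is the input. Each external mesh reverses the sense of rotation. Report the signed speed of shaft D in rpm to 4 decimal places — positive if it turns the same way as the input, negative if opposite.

-1962.9643 rpm (opposite to input, |ω| = 1962.9643 rpm)

Stage 1 [93T→17T]: ω = 197.0000×93/17 = 1077.7059 rpm, dir flips to −; running = −1077.7059
Stage 2 [51T→43T]: ω = 1077.7059×51/43 = 1278.2093 rpm, dir flips to +; running = +1278.2093
Stage 3 [43T→28T]: ω = 1278.2093×43/28 = 1962.9643 rpm, dir flips to −; running = −1962.9643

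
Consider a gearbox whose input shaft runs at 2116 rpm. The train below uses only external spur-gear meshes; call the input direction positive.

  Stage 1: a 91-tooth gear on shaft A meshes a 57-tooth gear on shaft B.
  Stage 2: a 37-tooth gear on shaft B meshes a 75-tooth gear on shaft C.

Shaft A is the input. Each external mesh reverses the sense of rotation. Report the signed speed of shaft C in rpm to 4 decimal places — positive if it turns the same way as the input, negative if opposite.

Stage 1 [91T→57T]: ω = 2116.0000×91/57 = 3378.1754 rpm, dir flips to −; running = −3378.1754
Stage 2 [37T→75T]: ω = 3378.1754×37/75 = 1666.5665 rpm, dir flips to +; running = +1666.5665

+1666.5665 rpm (same as input, |ω| = 1666.5665 rpm)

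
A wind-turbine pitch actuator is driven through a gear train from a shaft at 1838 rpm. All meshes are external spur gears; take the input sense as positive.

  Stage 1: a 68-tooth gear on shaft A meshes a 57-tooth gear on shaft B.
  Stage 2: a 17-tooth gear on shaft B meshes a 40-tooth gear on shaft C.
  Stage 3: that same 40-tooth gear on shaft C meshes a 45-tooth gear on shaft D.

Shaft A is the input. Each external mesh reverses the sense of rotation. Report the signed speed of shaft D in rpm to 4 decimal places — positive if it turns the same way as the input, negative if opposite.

Stage 1 [68T→57T]: ω = 1838.0000×68/57 = 2192.7018 rpm, dir flips to −; running = −2192.7018
Stage 2 [17T→40T]: ω = 2192.7018×17/40 = 931.8982 rpm, dir flips to +; running = +931.8982
Stage 3 [40T→45T]: ω = 931.8982×40/45 = 828.3540 rpm, dir flips to −; running = −828.3540

-828.3540 rpm (opposite to input, |ω| = 828.3540 rpm)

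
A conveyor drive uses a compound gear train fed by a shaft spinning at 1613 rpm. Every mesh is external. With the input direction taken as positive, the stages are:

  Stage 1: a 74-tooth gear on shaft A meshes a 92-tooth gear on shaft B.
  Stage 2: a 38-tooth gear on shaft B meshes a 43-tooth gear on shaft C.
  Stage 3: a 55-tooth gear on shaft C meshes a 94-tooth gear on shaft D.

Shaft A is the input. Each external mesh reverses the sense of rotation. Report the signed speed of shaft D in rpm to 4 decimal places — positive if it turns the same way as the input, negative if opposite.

-670.8543 rpm (opposite to input, |ω| = 670.8543 rpm)

Stage 1 [74T→92T]: ω = 1613.0000×74/92 = 1297.4130 rpm, dir flips to −; running = −1297.4130
Stage 2 [38T→43T]: ω = 1297.4130×38/43 = 1146.5511 rpm, dir flips to +; running = +1146.5511
Stage 3 [55T→94T]: ω = 1146.5511×55/94 = 670.8543 rpm, dir flips to −; running = −670.8543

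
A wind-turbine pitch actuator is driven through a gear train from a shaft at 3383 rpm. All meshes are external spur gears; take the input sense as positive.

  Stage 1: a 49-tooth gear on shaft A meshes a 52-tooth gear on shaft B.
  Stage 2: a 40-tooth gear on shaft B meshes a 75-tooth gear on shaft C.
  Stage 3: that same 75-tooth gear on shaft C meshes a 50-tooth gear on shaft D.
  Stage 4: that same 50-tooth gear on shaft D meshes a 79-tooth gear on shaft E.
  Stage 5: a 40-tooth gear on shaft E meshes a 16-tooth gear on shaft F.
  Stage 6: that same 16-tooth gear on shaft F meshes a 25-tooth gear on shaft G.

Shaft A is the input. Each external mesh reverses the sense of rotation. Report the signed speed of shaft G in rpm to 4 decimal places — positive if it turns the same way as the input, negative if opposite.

Stage 1 [49T→52T]: ω = 3383.0000×49/52 = 3187.8269 rpm, dir flips to −; running = −3187.8269
Stage 2 [40T→75T]: ω = 3187.8269×40/75 = 1700.1744 rpm, dir flips to +; running = +1700.1744
Stage 3 [75T→50T]: ω = 1700.1744×75/50 = 2550.2615 rpm, dir flips to −; running = −2550.2615
Stage 4 [50T→79T]: ω = 2550.2615×50/79 = 1614.0896 rpm, dir flips to +; running = +1614.0896
Stage 5 [40T→16T]: ω = 1614.0896×40/16 = 4035.2240 rpm, dir flips to −; running = −4035.2240
Stage 6 [16T→25T]: ω = 4035.2240×16/25 = 2582.5433 rpm, dir flips to +; running = +2582.5433

+2582.5433 rpm (same as input, |ω| = 2582.5433 rpm)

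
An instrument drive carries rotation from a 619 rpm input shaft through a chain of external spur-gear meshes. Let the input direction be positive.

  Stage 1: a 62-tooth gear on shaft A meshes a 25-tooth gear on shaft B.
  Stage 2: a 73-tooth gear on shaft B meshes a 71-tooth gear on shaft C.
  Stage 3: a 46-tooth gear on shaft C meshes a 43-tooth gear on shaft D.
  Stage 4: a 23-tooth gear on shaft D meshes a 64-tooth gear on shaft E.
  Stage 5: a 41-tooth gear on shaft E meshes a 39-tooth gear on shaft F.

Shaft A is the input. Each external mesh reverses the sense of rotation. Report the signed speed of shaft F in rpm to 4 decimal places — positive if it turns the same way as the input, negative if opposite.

-637.9158 rpm (opposite to input, |ω| = 637.9158 rpm)

Stage 1 [62T→25T]: ω = 619.0000×62/25 = 1535.1200 rpm, dir flips to −; running = −1535.1200
Stage 2 [73T→71T]: ω = 1535.1200×73/71 = 1578.3628 rpm, dir flips to +; running = +1578.3628
Stage 3 [46T→43T]: ω = 1578.3628×46/43 = 1688.4812 rpm, dir flips to −; running = −1688.4812
Stage 4 [23T→64T]: ω = 1688.4812×23/64 = 606.7979 rpm, dir flips to +; running = +606.7979
Stage 5 [41T→39T]: ω = 606.7979×41/39 = 637.9158 rpm, dir flips to −; running = −637.9158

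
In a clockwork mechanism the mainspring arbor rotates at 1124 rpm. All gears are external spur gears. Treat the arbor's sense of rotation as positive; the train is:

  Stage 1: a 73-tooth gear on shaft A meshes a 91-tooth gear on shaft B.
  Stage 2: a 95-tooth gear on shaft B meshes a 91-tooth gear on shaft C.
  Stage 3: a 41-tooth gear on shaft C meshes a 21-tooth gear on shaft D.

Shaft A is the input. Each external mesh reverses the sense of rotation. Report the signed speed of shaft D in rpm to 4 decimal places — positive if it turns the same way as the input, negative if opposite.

Stage 1 [73T→91T]: ω = 1124.0000×73/91 = 901.6703 rpm, dir flips to −; running = −901.6703
Stage 2 [95T→91T]: ω = 901.6703×95/91 = 941.3042 rpm, dir flips to +; running = +941.3042
Stage 3 [41T→21T]: ω = 941.3042×41/21 = 1837.7844 rpm, dir flips to −; running = −1837.7844

-1837.7844 rpm (opposite to input, |ω| = 1837.7844 rpm)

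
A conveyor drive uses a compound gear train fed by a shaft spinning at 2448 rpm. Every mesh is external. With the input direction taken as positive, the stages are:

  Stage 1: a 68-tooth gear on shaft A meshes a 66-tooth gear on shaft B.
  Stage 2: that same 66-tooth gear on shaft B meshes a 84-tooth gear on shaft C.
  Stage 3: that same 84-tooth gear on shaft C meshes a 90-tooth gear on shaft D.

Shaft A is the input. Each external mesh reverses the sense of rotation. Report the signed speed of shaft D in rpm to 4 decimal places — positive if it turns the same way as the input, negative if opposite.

Stage 1 [68T→66T]: ω = 2448.0000×68/66 = 2522.1818 rpm, dir flips to −; running = −2522.1818
Stage 2 [66T→84T]: ω = 2522.1818×66/84 = 1981.7143 rpm, dir flips to +; running = +1981.7143
Stage 3 [84T→90T]: ω = 1981.7143×84/90 = 1849.6000 rpm, dir flips to −; running = −1849.6000

-1849.6000 rpm (opposite to input, |ω| = 1849.6000 rpm)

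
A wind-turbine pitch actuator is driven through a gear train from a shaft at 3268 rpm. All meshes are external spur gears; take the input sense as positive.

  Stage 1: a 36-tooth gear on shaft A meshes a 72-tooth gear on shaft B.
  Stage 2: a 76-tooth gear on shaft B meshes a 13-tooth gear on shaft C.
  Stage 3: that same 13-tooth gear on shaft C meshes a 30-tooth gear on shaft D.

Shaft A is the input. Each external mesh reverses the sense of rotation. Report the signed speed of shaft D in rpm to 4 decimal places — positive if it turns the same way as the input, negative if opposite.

-4139.4667 rpm (opposite to input, |ω| = 4139.4667 rpm)

Stage 1 [36T→72T]: ω = 3268.0000×36/72 = 1634.0000 rpm, dir flips to −; running = −1634.0000
Stage 2 [76T→13T]: ω = 1634.0000×76/13 = 9552.6154 rpm, dir flips to +; running = +9552.6154
Stage 3 [13T→30T]: ω = 9552.6154×13/30 = 4139.4667 rpm, dir flips to −; running = −4139.4667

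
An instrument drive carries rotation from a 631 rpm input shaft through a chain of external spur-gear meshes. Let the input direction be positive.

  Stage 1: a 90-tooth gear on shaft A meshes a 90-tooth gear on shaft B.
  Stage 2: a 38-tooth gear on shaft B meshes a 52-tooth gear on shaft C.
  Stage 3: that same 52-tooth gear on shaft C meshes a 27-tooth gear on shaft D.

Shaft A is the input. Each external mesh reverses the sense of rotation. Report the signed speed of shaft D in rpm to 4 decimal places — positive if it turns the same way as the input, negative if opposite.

Stage 1 [90T→90T]: ω = 631.0000×90/90 = 631.0000 rpm, dir flips to −; running = −631.0000
Stage 2 [38T→52T]: ω = 631.0000×38/52 = 461.1154 rpm, dir flips to +; running = +461.1154
Stage 3 [52T→27T]: ω = 461.1154×52/27 = 888.0741 rpm, dir flips to −; running = −888.0741

-888.0741 rpm (opposite to input, |ω| = 888.0741 rpm)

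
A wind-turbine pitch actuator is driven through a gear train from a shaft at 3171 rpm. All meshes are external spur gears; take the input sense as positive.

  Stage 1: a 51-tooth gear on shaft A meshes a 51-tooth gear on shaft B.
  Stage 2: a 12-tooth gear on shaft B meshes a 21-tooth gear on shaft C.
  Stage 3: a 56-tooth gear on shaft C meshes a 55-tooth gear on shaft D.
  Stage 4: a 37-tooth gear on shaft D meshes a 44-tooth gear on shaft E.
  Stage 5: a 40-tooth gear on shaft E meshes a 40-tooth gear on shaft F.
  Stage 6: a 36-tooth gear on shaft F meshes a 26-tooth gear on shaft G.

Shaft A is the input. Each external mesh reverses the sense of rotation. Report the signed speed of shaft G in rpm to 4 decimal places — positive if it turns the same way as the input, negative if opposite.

+2148.1358 rpm (same as input, |ω| = 2148.1358 rpm)

Stage 1 [51T→51T]: ω = 3171.0000×51/51 = 3171.0000 rpm, dir flips to −; running = −3171.0000
Stage 2 [12T→21T]: ω = 3171.0000×12/21 = 1812.0000 rpm, dir flips to +; running = +1812.0000
Stage 3 [56T→55T]: ω = 1812.0000×56/55 = 1844.9455 rpm, dir flips to −; running = −1844.9455
Stage 4 [37T→44T]: ω = 1844.9455×37/44 = 1551.4314 rpm, dir flips to +; running = +1551.4314
Stage 5 [40T→40T]: ω = 1551.4314×40/40 = 1551.4314 rpm, dir flips to −; running = −1551.4314
Stage 6 [36T→26T]: ω = 1551.4314×36/26 = 2148.1358 rpm, dir flips to +; running = +2148.1358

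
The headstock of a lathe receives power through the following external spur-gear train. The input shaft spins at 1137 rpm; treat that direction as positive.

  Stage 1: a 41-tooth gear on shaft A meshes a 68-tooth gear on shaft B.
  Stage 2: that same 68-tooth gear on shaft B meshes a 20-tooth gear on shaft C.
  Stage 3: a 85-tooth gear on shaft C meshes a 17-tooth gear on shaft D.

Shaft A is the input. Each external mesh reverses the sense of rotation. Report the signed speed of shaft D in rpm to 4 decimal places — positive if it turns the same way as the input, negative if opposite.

Stage 1 [41T→68T]: ω = 1137.0000×41/68 = 685.5441 rpm, dir flips to −; running = −685.5441
Stage 2 [68T→20T]: ω = 685.5441×68/20 = 2330.8500 rpm, dir flips to +; running = +2330.8500
Stage 3 [85T→17T]: ω = 2330.8500×85/17 = 11654.2500 rpm, dir flips to −; running = −11654.2500

-11654.2500 rpm (opposite to input, |ω| = 11654.2500 rpm)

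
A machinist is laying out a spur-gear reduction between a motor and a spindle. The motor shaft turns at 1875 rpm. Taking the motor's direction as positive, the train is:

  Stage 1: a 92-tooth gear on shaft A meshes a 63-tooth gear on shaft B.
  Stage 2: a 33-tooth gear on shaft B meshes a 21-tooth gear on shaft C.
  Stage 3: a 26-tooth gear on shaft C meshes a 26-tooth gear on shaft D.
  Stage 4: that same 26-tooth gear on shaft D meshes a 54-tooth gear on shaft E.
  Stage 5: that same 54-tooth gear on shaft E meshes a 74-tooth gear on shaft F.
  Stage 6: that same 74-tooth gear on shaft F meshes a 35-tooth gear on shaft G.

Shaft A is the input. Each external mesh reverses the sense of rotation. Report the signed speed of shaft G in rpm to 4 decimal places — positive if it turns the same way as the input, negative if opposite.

+3196.3071 rpm (same as input, |ω| = 3196.3071 rpm)

Stage 1 [92T→63T]: ω = 1875.0000×92/63 = 2738.0952 rpm, dir flips to −; running = −2738.0952
Stage 2 [33T→21T]: ω = 2738.0952×33/21 = 4302.7211 rpm, dir flips to +; running = +4302.7211
Stage 3 [26T→26T]: ω = 4302.7211×26/26 = 4302.7211 rpm, dir flips to −; running = −4302.7211
Stage 4 [26T→54T]: ω = 4302.7211×26/54 = 2071.6805 rpm, dir flips to +; running = +2071.6805
Stage 5 [54T→74T]: ω = 2071.6805×54/74 = 1511.7669 rpm, dir flips to −; running = −1511.7669
Stage 6 [74T→35T]: ω = 1511.7669×74/35 = 3196.3071 rpm, dir flips to +; running = +3196.3071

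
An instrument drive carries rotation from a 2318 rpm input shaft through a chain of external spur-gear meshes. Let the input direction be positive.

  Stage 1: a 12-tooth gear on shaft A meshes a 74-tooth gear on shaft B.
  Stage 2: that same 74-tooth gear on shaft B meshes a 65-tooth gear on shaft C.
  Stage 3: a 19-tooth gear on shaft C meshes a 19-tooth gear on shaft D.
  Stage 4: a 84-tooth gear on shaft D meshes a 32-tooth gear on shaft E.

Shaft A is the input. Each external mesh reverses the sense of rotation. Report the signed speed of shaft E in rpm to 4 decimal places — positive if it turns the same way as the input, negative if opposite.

Stage 1 [12T→74T]: ω = 2318.0000×12/74 = 375.8919 rpm, dir flips to −; running = −375.8919
Stage 2 [74T→65T]: ω = 375.8919×74/65 = 427.9385 rpm, dir flips to +; running = +427.9385
Stage 3 [19T→19T]: ω = 427.9385×19/19 = 427.9385 rpm, dir flips to −; running = −427.9385
Stage 4 [84T→32T]: ω = 427.9385×84/32 = 1123.3385 rpm, dir flips to +; running = +1123.3385

+1123.3385 rpm (same as input, |ω| = 1123.3385 rpm)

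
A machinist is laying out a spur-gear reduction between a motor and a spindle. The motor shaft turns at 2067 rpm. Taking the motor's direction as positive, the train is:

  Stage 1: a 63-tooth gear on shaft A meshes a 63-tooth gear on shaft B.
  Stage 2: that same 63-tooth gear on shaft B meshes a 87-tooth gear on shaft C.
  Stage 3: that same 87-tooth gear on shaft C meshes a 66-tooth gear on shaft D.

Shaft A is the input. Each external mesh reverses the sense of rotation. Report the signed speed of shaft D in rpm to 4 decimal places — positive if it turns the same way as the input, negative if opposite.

-1973.0455 rpm (opposite to input, |ω| = 1973.0455 rpm)

Stage 1 [63T→63T]: ω = 2067.0000×63/63 = 2067.0000 rpm, dir flips to −; running = −2067.0000
Stage 2 [63T→87T]: ω = 2067.0000×63/87 = 1496.7931 rpm, dir flips to +; running = +1496.7931
Stage 3 [87T→66T]: ω = 1496.7931×87/66 = 1973.0455 rpm, dir flips to −; running = −1973.0455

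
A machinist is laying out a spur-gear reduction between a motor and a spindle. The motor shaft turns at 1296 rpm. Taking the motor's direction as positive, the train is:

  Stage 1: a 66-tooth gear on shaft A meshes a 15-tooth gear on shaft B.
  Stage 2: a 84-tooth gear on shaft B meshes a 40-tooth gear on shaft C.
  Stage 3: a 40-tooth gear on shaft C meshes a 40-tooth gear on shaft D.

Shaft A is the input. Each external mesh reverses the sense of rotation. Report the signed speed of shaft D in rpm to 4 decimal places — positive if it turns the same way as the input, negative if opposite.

-11975.0400 rpm (opposite to input, |ω| = 11975.0400 rpm)

Stage 1 [66T→15T]: ω = 1296.0000×66/15 = 5702.4000 rpm, dir flips to −; running = −5702.4000
Stage 2 [84T→40T]: ω = 5702.4000×84/40 = 11975.0400 rpm, dir flips to +; running = +11975.0400
Stage 3 [40T→40T]: ω = 11975.0400×40/40 = 11975.0400 rpm, dir flips to −; running = −11975.0400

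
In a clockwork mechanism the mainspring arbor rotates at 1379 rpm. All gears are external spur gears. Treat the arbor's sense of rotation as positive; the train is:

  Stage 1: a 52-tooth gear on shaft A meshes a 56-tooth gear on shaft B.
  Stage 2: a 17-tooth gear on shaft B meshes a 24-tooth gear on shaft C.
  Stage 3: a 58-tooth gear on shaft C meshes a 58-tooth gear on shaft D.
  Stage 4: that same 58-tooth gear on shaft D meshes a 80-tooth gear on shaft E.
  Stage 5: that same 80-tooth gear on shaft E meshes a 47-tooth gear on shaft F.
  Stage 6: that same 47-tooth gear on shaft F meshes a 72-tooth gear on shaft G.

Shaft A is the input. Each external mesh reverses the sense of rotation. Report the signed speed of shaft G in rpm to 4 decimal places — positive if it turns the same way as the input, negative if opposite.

Stage 1 [52T→56T]: ω = 1379.0000×52/56 = 1280.5000 rpm, dir flips to −; running = −1280.5000
Stage 2 [17T→24T]: ω = 1280.5000×17/24 = 907.0208 rpm, dir flips to +; running = +907.0208
Stage 3 [58T→58T]: ω = 907.0208×58/58 = 907.0208 rpm, dir flips to −; running = −907.0208
Stage 4 [58T→80T]: ω = 907.0208×58/80 = 657.5901 rpm, dir flips to +; running = +657.5901
Stage 5 [80T→47T]: ω = 657.5901×80/47 = 1119.3023 rpm, dir flips to −; running = −1119.3023
Stage 6 [47T→72T]: ω = 1119.3023×47/72 = 730.6557 rpm, dir flips to +; running = +730.6557

+730.6557 rpm (same as input, |ω| = 730.6557 rpm)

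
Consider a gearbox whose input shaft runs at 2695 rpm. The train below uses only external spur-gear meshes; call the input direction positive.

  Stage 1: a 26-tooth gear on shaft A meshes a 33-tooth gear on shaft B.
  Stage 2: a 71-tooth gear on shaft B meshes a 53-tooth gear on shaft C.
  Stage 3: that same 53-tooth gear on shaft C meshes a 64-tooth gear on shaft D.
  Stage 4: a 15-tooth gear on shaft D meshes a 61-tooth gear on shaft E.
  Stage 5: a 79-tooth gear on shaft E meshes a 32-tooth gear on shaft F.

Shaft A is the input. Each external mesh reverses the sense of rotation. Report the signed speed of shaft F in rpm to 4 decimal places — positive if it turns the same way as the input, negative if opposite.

Stage 1 [26T→33T]: ω = 2695.0000×26/33 = 2123.3333 rpm, dir flips to −; running = −2123.3333
Stage 2 [71T→53T]: ω = 2123.3333×71/53 = 2844.4654 rpm, dir flips to +; running = +2844.4654
Stage 3 [53T→64T]: ω = 2844.4654×53/64 = 2355.5729 rpm, dir flips to −; running = −2355.5729
Stage 4 [15T→61T]: ω = 2355.5729×15/61 = 579.2392 rpm, dir flips to +; running = +579.2392
Stage 5 [79T→32T]: ω = 579.2392×79/32 = 1429.9969 rpm, dir flips to −; running = −1429.9969

-1429.9969 rpm (opposite to input, |ω| = 1429.9969 rpm)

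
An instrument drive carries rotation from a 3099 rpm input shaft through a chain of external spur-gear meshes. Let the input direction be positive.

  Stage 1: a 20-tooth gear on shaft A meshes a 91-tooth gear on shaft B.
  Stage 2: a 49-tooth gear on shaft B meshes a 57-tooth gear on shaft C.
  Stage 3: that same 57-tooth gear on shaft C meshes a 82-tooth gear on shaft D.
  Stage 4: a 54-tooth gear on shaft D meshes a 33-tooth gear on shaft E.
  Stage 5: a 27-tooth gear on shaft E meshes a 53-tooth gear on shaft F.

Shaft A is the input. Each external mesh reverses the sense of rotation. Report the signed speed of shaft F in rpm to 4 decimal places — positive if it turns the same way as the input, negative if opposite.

Stage 1 [20T→91T]: ω = 3099.0000×20/91 = 681.0989 rpm, dir flips to −; running = −681.0989
Stage 2 [49T→57T]: ω = 681.0989×49/57 = 585.5061 rpm, dir flips to +; running = +585.5061
Stage 3 [57T→82T]: ω = 585.5061×57/82 = 406.9981 rpm, dir flips to −; running = −406.9981
Stage 4 [54T→33T]: ω = 406.9981×54/33 = 665.9969 rpm, dir flips to +; running = +665.9969
Stage 5 [27T→53T]: ω = 665.9969×27/53 = 339.2815 rpm, dir flips to −; running = −339.2815

-339.2815 rpm (opposite to input, |ω| = 339.2815 rpm)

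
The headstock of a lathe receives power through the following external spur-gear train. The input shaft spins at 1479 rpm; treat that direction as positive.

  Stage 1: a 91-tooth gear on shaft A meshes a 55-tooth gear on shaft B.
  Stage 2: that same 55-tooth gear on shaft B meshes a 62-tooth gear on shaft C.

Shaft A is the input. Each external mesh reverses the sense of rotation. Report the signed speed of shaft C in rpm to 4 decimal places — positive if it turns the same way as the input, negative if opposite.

+2170.7903 rpm (same as input, |ω| = 2170.7903 rpm)

Stage 1 [91T→55T]: ω = 1479.0000×91/55 = 2447.0727 rpm, dir flips to −; running = −2447.0727
Stage 2 [55T→62T]: ω = 2447.0727×55/62 = 2170.7903 rpm, dir flips to +; running = +2170.7903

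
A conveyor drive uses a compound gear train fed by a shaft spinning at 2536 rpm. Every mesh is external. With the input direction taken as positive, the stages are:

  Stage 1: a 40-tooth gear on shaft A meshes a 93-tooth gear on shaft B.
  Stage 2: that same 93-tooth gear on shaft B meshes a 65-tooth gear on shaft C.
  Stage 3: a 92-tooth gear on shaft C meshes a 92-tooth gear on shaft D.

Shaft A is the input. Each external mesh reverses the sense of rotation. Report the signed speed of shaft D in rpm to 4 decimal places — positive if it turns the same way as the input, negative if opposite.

-1560.6154 rpm (opposite to input, |ω| = 1560.6154 rpm)

Stage 1 [40T→93T]: ω = 2536.0000×40/93 = 1090.7527 rpm, dir flips to −; running = −1090.7527
Stage 2 [93T→65T]: ω = 1090.7527×93/65 = 1560.6154 rpm, dir flips to +; running = +1560.6154
Stage 3 [92T→92T]: ω = 1560.6154×92/92 = 1560.6154 rpm, dir flips to −; running = −1560.6154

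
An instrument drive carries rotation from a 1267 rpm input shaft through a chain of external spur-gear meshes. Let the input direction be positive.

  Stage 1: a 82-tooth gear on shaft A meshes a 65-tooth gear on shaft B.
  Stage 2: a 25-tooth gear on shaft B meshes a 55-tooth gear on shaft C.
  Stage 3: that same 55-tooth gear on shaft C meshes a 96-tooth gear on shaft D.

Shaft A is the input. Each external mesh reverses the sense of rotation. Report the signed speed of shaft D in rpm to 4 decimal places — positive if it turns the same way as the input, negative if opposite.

Stage 1 [82T→65T]: ω = 1267.0000×82/65 = 1598.3692 rpm, dir flips to −; running = −1598.3692
Stage 2 [25T→55T]: ω = 1598.3692×25/55 = 726.5315 rpm, dir flips to +; running = +726.5315
Stage 3 [55T→96T]: ω = 726.5315×55/96 = 416.2420 rpm, dir flips to −; running = −416.2420

-416.2420 rpm (opposite to input, |ω| = 416.2420 rpm)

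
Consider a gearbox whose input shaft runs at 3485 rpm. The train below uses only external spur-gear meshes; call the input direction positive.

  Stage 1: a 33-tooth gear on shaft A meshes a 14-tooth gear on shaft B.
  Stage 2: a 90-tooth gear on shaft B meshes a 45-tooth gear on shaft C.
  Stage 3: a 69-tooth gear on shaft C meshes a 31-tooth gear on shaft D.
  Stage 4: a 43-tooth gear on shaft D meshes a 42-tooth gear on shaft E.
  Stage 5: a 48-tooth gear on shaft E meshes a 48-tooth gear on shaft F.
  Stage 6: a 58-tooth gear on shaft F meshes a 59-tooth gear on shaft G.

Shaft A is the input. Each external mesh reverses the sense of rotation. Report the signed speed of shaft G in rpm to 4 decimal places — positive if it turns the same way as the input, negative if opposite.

+36804.5258 rpm (same as input, |ω| = 36804.5258 rpm)

Stage 1 [33T→14T]: ω = 3485.0000×33/14 = 8214.6429 rpm, dir flips to −; running = −8214.6429
Stage 2 [90T→45T]: ω = 8214.6429×90/45 = 16429.2857 rpm, dir flips to +; running = +16429.2857
Stage 3 [69T→31T]: ω = 16429.2857×69/31 = 36568.4101 rpm, dir flips to −; running = −36568.4101
Stage 4 [43T→42T]: ω = 36568.4101×43/42 = 37439.0866 rpm, dir flips to +; running = +37439.0866
Stage 5 [48T→48T]: ω = 37439.0866×48/48 = 37439.0866 rpm, dir flips to −; running = −37439.0866
Stage 6 [58T→59T]: ω = 37439.0866×58/59 = 36804.5258 rpm, dir flips to +; running = +36804.5258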